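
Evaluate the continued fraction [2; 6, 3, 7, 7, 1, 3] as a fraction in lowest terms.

9464/4385

Fold from the inside: start with 3/1.
  1 + 1/3 = 4/3
  7 + 3/4 = 31/4
  7 + 4/31 = 221/31
  3 + 31/221 = 694/221
  6 + 221/694 = 4385/694
  2 + 694/4385 = 9464/4385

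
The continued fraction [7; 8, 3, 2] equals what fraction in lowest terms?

Fold from the inside: start with 2/1.
  3 + 1/2 = 7/2
  8 + 2/7 = 58/7
  7 + 7/58 = 413/58

413/58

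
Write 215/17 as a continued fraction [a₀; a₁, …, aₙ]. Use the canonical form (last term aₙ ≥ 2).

215 = 12*17 + 11
17 = 1*11 + 6
11 = 1*6 + 5
6 = 1*5 + 1
5 = 5*1 + 0  (stop)
So 215/17 = [12; 1, 1, 1, 5].

[12; 1, 1, 1, 5]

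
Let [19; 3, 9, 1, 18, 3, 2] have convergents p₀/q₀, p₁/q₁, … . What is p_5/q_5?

34568/1789

Using pₖ = aₖpₖ₋₁ + pₖ₋₂, qₖ = aₖqₖ₋₁ + qₖ₋₂ (with p₋₁=1, p₋₂=0, q₋₁=0, q₋₂=1):
  k=0: a=19, p=19, q=1
  k=1: a=3, p=58, q=3
  k=2: a=9, p=541, q=28
  k=3: a=1, p=599, q=31
  k=4: a=18, p=11323, q=586
  k=5: a=3, p=34568, q=1789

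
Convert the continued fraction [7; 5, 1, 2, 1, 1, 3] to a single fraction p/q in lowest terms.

1026/143

Fold from the inside: start with 3/1.
  1 + 1/3 = 4/3
  1 + 3/4 = 7/4
  2 + 4/7 = 18/7
  1 + 7/18 = 25/18
  5 + 18/25 = 143/25
  7 + 25/143 = 1026/143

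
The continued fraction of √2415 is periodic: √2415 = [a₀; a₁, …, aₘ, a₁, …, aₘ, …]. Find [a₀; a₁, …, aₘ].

[49; 7, 98]

a₀ = ⌊√2415⌋ = 49.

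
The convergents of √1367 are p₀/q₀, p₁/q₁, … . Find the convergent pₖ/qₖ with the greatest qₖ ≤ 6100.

101195/2737

√1367 = [36; 1, 35, 1, 72, …] (period length 4).
Convergents:
  p_0/q_0 = 36/1
  p_1/q_1 = 37/1
  p_2/q_2 = 1331/36
  p_3/q_3 = 1368/37
  p_4/q_4 = 99827/2700
  p_5/q_5 = 101195/2737
  p_6/q_6 = 3641652/98495
q_5 = 2737 ≤ 6100 < 98495 = q_6, so the answer is 101195/2737.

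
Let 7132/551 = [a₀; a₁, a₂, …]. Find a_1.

1

7132 = 12·551 + 520   →  a_0 = 12
551 = 1·520 + 31   →  a_1 = 1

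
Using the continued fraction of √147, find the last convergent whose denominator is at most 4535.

18817/1552

√147 = [12; 8, 24, …] (period length 2).
Convergents:
  p_0/q_0 = 12/1
  p_1/q_1 = 97/8
  p_2/q_2 = 2340/193
  p_3/q_3 = 18817/1552
  p_4/q_4 = 453948/37441
q_3 = 1552 ≤ 4535 < 37441 = q_4, so the answer is 18817/1552.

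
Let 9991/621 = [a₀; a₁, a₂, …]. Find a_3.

2

9991 = 16·621 + 55   →  a_0 = 16
621 = 11·55 + 16   →  a_1 = 11
55 = 3·16 + 7   →  a_2 = 3
16 = 2·7 + 2   →  a_3 = 2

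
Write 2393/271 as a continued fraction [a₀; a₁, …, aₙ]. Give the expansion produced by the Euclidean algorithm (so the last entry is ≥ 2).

2393 = 8×271 + 225
271 = 1×225 + 46
225 = 4×46 + 41
46 = 1×41 + 5
41 = 8×5 + 1
5 = 5×1 + 0  (stop)
So 2393/271 = [8; 1, 4, 1, 8, 5].

[8; 1, 4, 1, 8, 5]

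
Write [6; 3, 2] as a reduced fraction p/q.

Using pₖ = aₖpₖ₋₁ + pₖ₋₂ and qₖ = aₖqₖ₋₁ + qₖ₋₂:
  k=0: a=6, p=6, q=1
  k=1: a=3, p=19, q=3
  k=2: a=2, p=44, q=7

44/7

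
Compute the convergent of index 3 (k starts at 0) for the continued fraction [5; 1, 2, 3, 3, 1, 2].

Using pₖ = aₖpₖ₋₁ + pₖ₋₂, qₖ = aₖqₖ₋₁ + qₖ₋₂ (with p₋₁=1, p₋₂=0, q₋₁=0, q₋₂=1):
  k=0: a=5, p=5, q=1
  k=1: a=1, p=6, q=1
  k=2: a=2, p=17, q=3
  k=3: a=3, p=57, q=10

57/10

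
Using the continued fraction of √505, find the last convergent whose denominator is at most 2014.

√505 = [22; 2, 8, 2, 44, …] (period length 4).
Convergents:
  p_0/q_0 = 22/1
  p_1/q_1 = 45/2
  p_2/q_2 = 382/17
  p_3/q_3 = 809/36
  p_4/q_4 = 35978/1601
  p_5/q_5 = 72765/3238
q_4 = 1601 ≤ 2014 < 3238 = q_5, so the answer is 35978/1601.

35978/1601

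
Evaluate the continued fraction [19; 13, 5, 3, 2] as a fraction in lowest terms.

Fold from the inside: start with 2/1.
  3 + 1/2 = 7/2
  5 + 2/7 = 37/7
  13 + 7/37 = 488/37
  19 + 37/488 = 9309/488

9309/488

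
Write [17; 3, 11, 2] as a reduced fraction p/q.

Using pₖ = aₖpₖ₋₁ + pₖ₋₂ and qₖ = aₖqₖ₋₁ + qₖ₋₂:
  k=0: a=17, p=17, q=1
  k=1: a=3, p=52, q=3
  k=2: a=11, p=589, q=34
  k=3: a=2, p=1230, q=71

1230/71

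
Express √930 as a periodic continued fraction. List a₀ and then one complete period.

a₀ = ⌊√930⌋ = 30.

[30; 2, 60]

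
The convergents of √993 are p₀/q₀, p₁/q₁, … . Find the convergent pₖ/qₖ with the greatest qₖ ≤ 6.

63/2

√993 = [31; 1, 1, 20, 1, 1, 62, …] (period length 6).
Convergents:
  p_0/q_0 = 31/1
  p_1/q_1 = 32/1
  p_2/q_2 = 63/2
  p_3/q_3 = 1292/41
q_2 = 2 ≤ 6 < 41 = q_3, so the answer is 63/2.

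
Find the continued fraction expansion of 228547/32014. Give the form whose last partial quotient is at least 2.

[7; 7, 5, 9, 3, 1, 3, 6]

228547 = 7×32014 + 4449
32014 = 7×4449 + 871
4449 = 5×871 + 94
871 = 9×94 + 25
94 = 3×25 + 19
25 = 1×19 + 6
19 = 3×6 + 1
6 = 6×1 + 0  (stop)
So 228547/32014 = [7; 7, 5, 9, 3, 1, 3, 6].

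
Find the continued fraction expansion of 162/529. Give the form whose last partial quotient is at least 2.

162 = 0×529 + 162
529 = 3×162 + 43
162 = 3×43 + 33
43 = 1×33 + 10
33 = 3×10 + 3
10 = 3×3 + 1
3 = 3×1 + 0  (stop)
So 162/529 = [0; 3, 3, 1, 3, 3, 3].

[0; 3, 3, 1, 3, 3, 3]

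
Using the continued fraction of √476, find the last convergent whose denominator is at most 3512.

28799/1320

√476 = [21; 1, 4, 2, 10, 2, 4, 1, 42, …] (period length 8).
Convergents:
  p_0/q_0 = 21/1
  p_1/q_1 = 22/1
  p_2/q_2 = 109/5
  p_3/q_3 = 240/11
  p_4/q_4 = 2509/115
  p_5/q_5 = 5258/241
  p_6/q_6 = 23541/1079
  p_7/q_7 = 28799/1320
  p_8/q_8 = 1233099/56519
q_7 = 1320 ≤ 3512 < 56519 = q_8, so the answer is 28799/1320.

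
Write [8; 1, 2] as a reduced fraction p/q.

26/3

Fold from the inside: start with 2/1.
  1 + 1/2 = 3/2
  8 + 2/3 = 26/3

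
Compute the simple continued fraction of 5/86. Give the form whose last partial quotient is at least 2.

[0; 17, 5]

5 = 0×86 + 5
86 = 17×5 + 1
5 = 5×1 + 0  (stop)
So 5/86 = [0; 17, 5].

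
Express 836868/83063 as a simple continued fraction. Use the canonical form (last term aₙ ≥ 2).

[10; 13, 3, 5, 1, 18, 2, 8]

836868 = 10×83063 + 6238
83063 = 13×6238 + 1969
6238 = 3×1969 + 331
1969 = 5×331 + 314
331 = 1×314 + 17
314 = 18×17 + 8
17 = 2×8 + 1
8 = 8×1 + 0  (stop)
So 836868/83063 = [10; 13, 3, 5, 1, 18, 2, 8].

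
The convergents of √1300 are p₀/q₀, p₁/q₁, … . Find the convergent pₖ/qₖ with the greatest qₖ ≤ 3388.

√1300 = [36; 18, 72, …] (period length 2).
Convergents:
  p_0/q_0 = 36/1
  p_1/q_1 = 649/18
  p_2/q_2 = 46764/1297
  p_3/q_3 = 842401/23364
q_2 = 1297 ≤ 3388 < 23364 = q_3, so the answer is 46764/1297.

46764/1297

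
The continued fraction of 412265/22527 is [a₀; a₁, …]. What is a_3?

412265 = 18·22527 + 6779   →  a_0 = 18
22527 = 3·6779 + 2190   →  a_1 = 3
6779 = 3·2190 + 209   →  a_2 = 3
2190 = 10·209 + 100   →  a_3 = 10

10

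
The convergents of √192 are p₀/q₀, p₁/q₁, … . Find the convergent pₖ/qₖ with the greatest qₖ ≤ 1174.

√192 = [13; 1, 5, 1, 26, …] (period length 4).
Convergents:
  p_0/q_0 = 13/1
  p_1/q_1 = 14/1
  p_2/q_2 = 83/6
  p_3/q_3 = 97/7
  p_4/q_4 = 2605/188
  p_5/q_5 = 2702/195
  p_6/q_6 = 16115/1163
  p_7/q_7 = 18817/1358
q_6 = 1163 ≤ 1174 < 1358 = q_7, so the answer is 16115/1163.

16115/1163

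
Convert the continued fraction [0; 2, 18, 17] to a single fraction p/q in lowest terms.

307/631

Using pₖ = aₖpₖ₋₁ + pₖ₋₂ and qₖ = aₖqₖ₋₁ + qₖ₋₂:
  k=0: a=0, p=0, q=1
  k=1: a=2, p=1, q=2
  k=2: a=18, p=18, q=37
  k=3: a=17, p=307, q=631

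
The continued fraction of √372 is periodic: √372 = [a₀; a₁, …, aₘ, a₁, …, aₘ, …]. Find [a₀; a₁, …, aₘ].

a₀ = ⌊√372⌋ = 19.
With m₀=0, d₀=1 and mₖ₊₁ = dₖaₖ − mₖ, dₖ₊₁ = (n − mₖ₊₁²)/dₖ, aₖ₊₁ = ⌊(a₀+mₖ₊₁)/dₖ₊₁⌋:
  k=1: m=19, d=11, a=3
  k=2: m=14, d=16, a=2
  k=3: m=18, d=3, a=12
  k=4: m=18, d=16, a=2
  k=5: m=14, d=11, a=3
  k=6: m=19, d=1, a=38
d=1 and a=2a₀=38 at k=6, so the next step gives (m, d) = (19, 11) again — its k=1 value — and the period has length 6.

[19; 3, 2, 12, 2, 3, 38]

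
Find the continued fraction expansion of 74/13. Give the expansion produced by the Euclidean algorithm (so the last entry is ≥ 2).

74 = 5*13 + 9
13 = 1*9 + 4
9 = 2*4 + 1
4 = 4*1 + 0  (stop)
So 74/13 = [5; 1, 2, 4].

[5; 1, 2, 4]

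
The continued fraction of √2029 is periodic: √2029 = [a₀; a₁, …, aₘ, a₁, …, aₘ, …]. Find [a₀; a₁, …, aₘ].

a₀ = ⌊√2029⌋ = 45.
With m₀=0, d₀=1 and mₖ₊₁ = dₖaₖ − mₖ, dₖ₊₁ = (n − mₖ₊₁²)/dₖ, aₖ₊₁ = ⌊(a₀+mₖ₊₁)/dₖ₊₁⌋:
  k=1: m=45, d=4, a=22
  k=2: m=43, d=45, a=1
  k=3: m=2, d=45, a=1
  k=4: m=43, d=4, a=22
  k=5: m=45, d=1, a=90
d=1 and a=2a₀=90 at k=5, so the next step gives (m, d) = (45, 4) again — its k=1 value — and the period has length 5.

[45; 22, 1, 1, 22, 90]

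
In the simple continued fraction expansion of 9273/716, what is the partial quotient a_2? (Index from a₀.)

9273 = 12·716 + 681   →  a_0 = 12
716 = 1·681 + 35   →  a_1 = 1
681 = 19·35 + 16   →  a_2 = 19

19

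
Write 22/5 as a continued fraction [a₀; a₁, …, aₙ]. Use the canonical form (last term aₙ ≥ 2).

22 = 4×5 + 2
5 = 2×2 + 1
2 = 2×1 + 0  (stop)
So 22/5 = [4; 2, 2].

[4; 2, 2]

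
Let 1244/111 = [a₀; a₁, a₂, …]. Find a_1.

1244 = 11·111 + 23   →  a_0 = 11
111 = 4·23 + 19   →  a_1 = 4

4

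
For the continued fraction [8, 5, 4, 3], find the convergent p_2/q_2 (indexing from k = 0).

172/21

Using pₖ = aₖpₖ₋₁ + pₖ₋₂, qₖ = aₖqₖ₋₁ + qₖ₋₂ (with p₋₁=1, p₋₂=0, q₋₁=0, q₋₂=1):
  k=0: a=8, p=8, q=1
  k=1: a=5, p=41, q=5
  k=2: a=4, p=172, q=21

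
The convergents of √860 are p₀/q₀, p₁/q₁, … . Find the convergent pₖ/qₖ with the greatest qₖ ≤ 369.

3871/132

√860 = [29; 3, 14, 3, 58, …] (period length 4).
Convergents:
  p_0/q_0 = 29/1
  p_1/q_1 = 88/3
  p_2/q_2 = 1261/43
  p_3/q_3 = 3871/132
  p_4/q_4 = 225779/7699
q_3 = 132 ≤ 369 < 7699 = q_4, so the answer is 3871/132.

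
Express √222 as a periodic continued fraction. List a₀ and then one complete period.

a₀ = ⌊√222⌋ = 14.
With m₀=0, d₀=1 and mₖ₊₁ = dₖaₖ − mₖ, dₖ₊₁ = (n − mₖ₊₁²)/dₖ, aₖ₊₁ = ⌊(a₀+mₖ₊₁)/dₖ₊₁⌋:
  k=1: m=14, d=26, a=1
  k=2: m=12, d=3, a=8
  k=3: m=12, d=26, a=1
  k=4: m=14, d=1, a=28
d=1 and a=2a₀=28 at k=4, so the next step gives (m, d) = (14, 26) again — its k=1 value — and the period has length 4.

[14; 1, 8, 1, 28]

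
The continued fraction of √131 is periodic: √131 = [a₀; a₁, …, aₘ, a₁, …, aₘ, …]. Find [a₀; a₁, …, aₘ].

[11; 2, 4, 11, 4, 2, 22]

a₀ = ⌊√131⌋ = 11.
With m₀=0, d₀=1 and mₖ₊₁ = dₖaₖ − mₖ, dₖ₊₁ = (n − mₖ₊₁²)/dₖ, aₖ₊₁ = ⌊(a₀+mₖ₊₁)/dₖ₊₁⌋:
  k=1: m=11, d=10, a=2
  k=2: m=9, d=5, a=4
  k=3: m=11, d=2, a=11
  k=4: m=11, d=5, a=4
  k=5: m=9, d=10, a=2
  k=6: m=11, d=1, a=22
d=1 and a=2a₀=22 at k=6, so the next step gives (m, d) = (11, 10) again — its k=1 value — and the period has length 6.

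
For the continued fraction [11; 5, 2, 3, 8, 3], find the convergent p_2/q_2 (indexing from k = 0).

123/11

Using pₖ = aₖpₖ₋₁ + pₖ₋₂, qₖ = aₖqₖ₋₁ + qₖ₋₂ (with p₋₁=1, p₋₂=0, q₋₁=0, q₋₂=1):
  k=0: a=11, p=11, q=1
  k=1: a=5, p=56, q=5
  k=2: a=2, p=123, q=11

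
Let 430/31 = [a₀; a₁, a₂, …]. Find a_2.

430 = 13·31 + 27   →  a_0 = 13
31 = 1·27 + 4   →  a_1 = 1
27 = 6·4 + 3   →  a_2 = 6

6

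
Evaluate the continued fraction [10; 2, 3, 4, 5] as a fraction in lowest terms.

Fold from the inside: start with 5/1.
  4 + 1/5 = 21/5
  3 + 5/21 = 68/21
  2 + 21/68 = 157/68
  10 + 68/157 = 1638/157

1638/157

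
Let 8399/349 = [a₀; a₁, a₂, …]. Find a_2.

8399 = 24·349 + 23   →  a_0 = 24
349 = 15·23 + 4   →  a_1 = 15
23 = 5·4 + 3   →  a_2 = 5

5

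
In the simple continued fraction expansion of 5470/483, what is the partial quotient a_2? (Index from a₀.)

5470 = 11·483 + 157   →  a_0 = 11
483 = 3·157 + 12   →  a_1 = 3
157 = 13·12 + 1   →  a_2 = 13

13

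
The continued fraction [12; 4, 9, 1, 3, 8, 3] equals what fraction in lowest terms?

Fold from the inside: start with 3/1.
  8 + 1/3 = 25/3
  3 + 3/25 = 78/25
  1 + 25/78 = 103/78
  9 + 78/103 = 1005/103
  4 + 103/1005 = 4123/1005
  12 + 1005/4123 = 50481/4123

50481/4123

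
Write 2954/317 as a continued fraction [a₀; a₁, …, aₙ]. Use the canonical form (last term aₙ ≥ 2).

[9; 3, 7, 4, 1, 2]

2954 = 9*317 + 101
317 = 3*101 + 14
101 = 7*14 + 3
14 = 4*3 + 2
3 = 1*2 + 1
2 = 2*1 + 0  (stop)
So 2954/317 = [9; 3, 7, 4, 1, 2].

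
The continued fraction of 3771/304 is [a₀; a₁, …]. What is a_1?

3771 = 12·304 + 123   →  a_0 = 12
304 = 2·123 + 58   →  a_1 = 2

2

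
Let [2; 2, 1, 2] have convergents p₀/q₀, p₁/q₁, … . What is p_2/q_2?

Using pₖ = aₖpₖ₋₁ + pₖ₋₂, qₖ = aₖqₖ₋₁ + qₖ₋₂ (with p₋₁=1, p₋₂=0, q₋₁=0, q₋₂=1):
  k=0: a=2, p=2, q=1
  k=1: a=2, p=5, q=2
  k=2: a=1, p=7, q=3

7/3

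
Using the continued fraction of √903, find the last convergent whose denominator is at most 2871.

36090/1201

√903 = [30; 20, 60, …] (period length 2).
Convergents:
  p_0/q_0 = 30/1
  p_1/q_1 = 601/20
  p_2/q_2 = 36090/1201
  p_3/q_3 = 722401/24040
q_2 = 1201 ≤ 2871 < 24040 = q_3, so the answer is 36090/1201.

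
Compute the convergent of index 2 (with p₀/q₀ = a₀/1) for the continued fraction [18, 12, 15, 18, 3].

3273/181

Using pₖ = aₖpₖ₋₁ + pₖ₋₂, qₖ = aₖqₖ₋₁ + qₖ₋₂ (with p₋₁=1, p₋₂=0, q₋₁=0, q₋₂=1):
  k=0: a=18, p=18, q=1
  k=1: a=12, p=217, q=12
  k=2: a=15, p=3273, q=181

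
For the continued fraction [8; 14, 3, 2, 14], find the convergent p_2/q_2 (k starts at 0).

Using pₖ = aₖpₖ₋₁ + pₖ₋₂, qₖ = aₖqₖ₋₁ + qₖ₋₂ (with p₋₁=1, p₋₂=0, q₋₁=0, q₋₂=1):
  k=0: a=8, p=8, q=1
  k=1: a=14, p=113, q=14
  k=2: a=3, p=347, q=43

347/43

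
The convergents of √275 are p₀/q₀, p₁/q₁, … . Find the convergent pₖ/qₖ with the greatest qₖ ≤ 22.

199/12

√275 = [16; 1, 1, 2, 1, 1, 32, …] (period length 6).
Convergents:
  p_0/q_0 = 16/1
  p_1/q_1 = 17/1
  p_2/q_2 = 33/2
  p_3/q_3 = 83/5
  p_4/q_4 = 116/7
  p_5/q_5 = 199/12
  p_6/q_6 = 6484/391
q_5 = 12 ≤ 22 < 391 = q_6, so the answer is 199/12.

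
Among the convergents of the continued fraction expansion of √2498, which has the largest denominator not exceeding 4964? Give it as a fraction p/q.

247351/4949

√2498 = [49; 1, 48, 1, 98, …] (period length 4).
Convergents:
  p_0/q_0 = 49/1
  p_1/q_1 = 50/1
  p_2/q_2 = 2449/49
  p_3/q_3 = 2499/50
  p_4/q_4 = 247351/4949
  p_5/q_5 = 249850/4999
q_4 = 4949 ≤ 4964 < 4999 = q_5, so the answer is 247351/4949.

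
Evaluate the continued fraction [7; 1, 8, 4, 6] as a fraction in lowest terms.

Fold from the inside: start with 6/1.
  4 + 1/6 = 25/6
  8 + 6/25 = 206/25
  1 + 25/206 = 231/206
  7 + 206/231 = 1823/231

1823/231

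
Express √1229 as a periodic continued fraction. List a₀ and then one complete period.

[35; 17, 1, 1, 17, 70]

a₀ = ⌊√1229⌋ = 35.
With m₀=0, d₀=1 and mₖ₊₁ = dₖaₖ − mₖ, dₖ₊₁ = (n − mₖ₊₁²)/dₖ, aₖ₊₁ = ⌊(a₀+mₖ₊₁)/dₖ₊₁⌋:
  k=1: m=35, d=4, a=17
  k=2: m=33, d=35, a=1
  k=3: m=2, d=35, a=1
  k=4: m=33, d=4, a=17
  k=5: m=35, d=1, a=70
d=1 and a=2a₀=70 at k=5, so the next step gives (m, d) = (35, 4) again — its k=1 value — and the period has length 5.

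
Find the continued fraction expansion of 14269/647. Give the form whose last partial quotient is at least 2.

[22; 18, 2, 17]

14269 = 22*647 + 35
647 = 18*35 + 17
35 = 2*17 + 1
17 = 17*1 + 0  (stop)
So 14269/647 = [22; 18, 2, 17].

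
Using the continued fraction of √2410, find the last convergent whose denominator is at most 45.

√2410 = [49; 10, 1, 8, 1, 10, 98, …] (period length 6).
Convergents:
  p_0/q_0 = 49/1
  p_1/q_1 = 491/10
  p_2/q_2 = 540/11
  p_3/q_3 = 4811/98
q_2 = 11 ≤ 45 < 98 = q_3, so the answer is 540/11.

540/11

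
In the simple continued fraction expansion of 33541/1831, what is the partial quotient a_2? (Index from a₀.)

7

33541 = 18·1831 + 583   →  a_0 = 18
1831 = 3·583 + 82   →  a_1 = 3
583 = 7·82 + 9   →  a_2 = 7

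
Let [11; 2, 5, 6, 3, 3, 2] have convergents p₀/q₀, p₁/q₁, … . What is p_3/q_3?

Using pₖ = aₖpₖ₋₁ + pₖ₋₂, qₖ = aₖqₖ₋₁ + qₖ₋₂ (with p₋₁=1, p₋₂=0, q₋₁=0, q₋₂=1):
  k=0: a=11, p=11, q=1
  k=1: a=2, p=23, q=2
  k=2: a=5, p=126, q=11
  k=3: a=6, p=779, q=68

779/68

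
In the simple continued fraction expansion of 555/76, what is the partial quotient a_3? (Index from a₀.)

555 = 7·76 + 23   →  a_0 = 7
76 = 3·23 + 7   →  a_1 = 3
23 = 3·7 + 2   →  a_2 = 3
7 = 3·2 + 1   →  a_3 = 3

3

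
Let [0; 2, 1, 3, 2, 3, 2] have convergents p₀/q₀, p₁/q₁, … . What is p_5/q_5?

Using pₖ = aₖpₖ₋₁ + pₖ₋₂, qₖ = aₖqₖ₋₁ + qₖ₋₂ (with p₋₁=1, p₋₂=0, q₋₁=0, q₋₂=1):
  k=0: a=0, p=0, q=1
  k=1: a=2, p=1, q=2
  k=2: a=1, p=1, q=3
  k=3: a=3, p=4, q=11
  k=4: a=2, p=9, q=25
  k=5: a=3, p=31, q=86

31/86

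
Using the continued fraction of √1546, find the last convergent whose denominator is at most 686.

√1546 = [39; 3, 7, 1, 1, 7, 3, 78, …] (period length 7).
Convergents:
  p_0/q_0 = 39/1
  p_1/q_1 = 118/3
  p_2/q_2 = 865/22
  p_3/q_3 = 983/25
  p_4/q_4 = 1848/47
  p_5/q_5 = 13919/354
  p_6/q_6 = 43605/1109
q_5 = 354 ≤ 686 < 1109 = q_6, so the answer is 13919/354.

13919/354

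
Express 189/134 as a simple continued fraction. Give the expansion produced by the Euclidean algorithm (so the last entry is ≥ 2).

[1; 2, 2, 3, 2, 3]

189 = 1×134 + 55
134 = 2×55 + 24
55 = 2×24 + 7
24 = 3×7 + 3
7 = 2×3 + 1
3 = 3×1 + 0  (stop)
So 189/134 = [1; 2, 2, 3, 2, 3].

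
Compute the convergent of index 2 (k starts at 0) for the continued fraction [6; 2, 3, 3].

Using pₖ = aₖpₖ₋₁ + pₖ₋₂, qₖ = aₖqₖ₋₁ + qₖ₋₂ (with p₋₁=1, p₋₂=0, q₋₁=0, q₋₂=1):
  k=0: a=6, p=6, q=1
  k=1: a=2, p=13, q=2
  k=2: a=3, p=45, q=7

45/7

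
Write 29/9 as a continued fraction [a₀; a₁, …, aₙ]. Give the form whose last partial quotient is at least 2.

29 = 3*9 + 2
9 = 4*2 + 1
2 = 2*1 + 0  (stop)
So 29/9 = [3; 4, 2].

[3; 4, 2]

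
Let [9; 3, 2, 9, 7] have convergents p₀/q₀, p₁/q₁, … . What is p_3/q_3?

613/66

Using pₖ = aₖpₖ₋₁ + pₖ₋₂, qₖ = aₖqₖ₋₁ + qₖ₋₂ (with p₋₁=1, p₋₂=0, q₋₁=0, q₋₂=1):
  k=0: a=9, p=9, q=1
  k=1: a=3, p=28, q=3
  k=2: a=2, p=65, q=7
  k=3: a=9, p=613, q=66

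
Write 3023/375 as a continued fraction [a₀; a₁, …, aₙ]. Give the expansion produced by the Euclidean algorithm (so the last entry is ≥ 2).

[8; 16, 3, 3, 2]

3023 = 8·375 + 23
375 = 16·23 + 7
23 = 3·7 + 2
7 = 3·2 + 1
2 = 2·1 + 0  (stop)
So 3023/375 = [8; 16, 3, 3, 2].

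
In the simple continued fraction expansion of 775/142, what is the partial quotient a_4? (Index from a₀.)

775 = 5·142 + 65   →  a_0 = 5
142 = 2·65 + 12   →  a_1 = 2
65 = 5·12 + 5   →  a_2 = 5
12 = 2·5 + 2   →  a_3 = 2
5 = 2·2 + 1   →  a_4 = 2

2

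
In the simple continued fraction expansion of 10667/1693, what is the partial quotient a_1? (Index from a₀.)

3

10667 = 6·1693 + 509   →  a_0 = 6
1693 = 3·509 + 166   →  a_1 = 3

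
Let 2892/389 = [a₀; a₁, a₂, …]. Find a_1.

2892 = 7·389 + 169   →  a_0 = 7
389 = 2·169 + 51   →  a_1 = 2

2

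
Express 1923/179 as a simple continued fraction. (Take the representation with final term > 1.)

1923 = 10×179 + 133
179 = 1×133 + 46
133 = 2×46 + 41
46 = 1×41 + 5
41 = 8×5 + 1
5 = 5×1 + 0  (stop)
So 1923/179 = [10; 1, 2, 1, 8, 5].

[10; 1, 2, 1, 8, 5]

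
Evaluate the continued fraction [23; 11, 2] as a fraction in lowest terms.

Using pₖ = aₖpₖ₋₁ + pₖ₋₂ and qₖ = aₖqₖ₋₁ + qₖ₋₂:
  k=0: a=23, p=23, q=1
  k=1: a=11, p=254, q=11
  k=2: a=2, p=531, q=23

531/23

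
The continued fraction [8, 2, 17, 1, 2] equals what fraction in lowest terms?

925/109

Fold from the inside: start with 2/1.
  1 + 1/2 = 3/2
  17 + 2/3 = 53/3
  2 + 3/53 = 109/53
  8 + 53/109 = 925/109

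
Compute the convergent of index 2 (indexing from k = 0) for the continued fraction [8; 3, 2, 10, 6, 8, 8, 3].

58/7

Using pₖ = aₖpₖ₋₁ + pₖ₋₂, qₖ = aₖqₖ₋₁ + qₖ₋₂ (with p₋₁=1, p₋₂=0, q₋₁=0, q₋₂=1):
  k=0: a=8, p=8, q=1
  k=1: a=3, p=25, q=3
  k=2: a=2, p=58, q=7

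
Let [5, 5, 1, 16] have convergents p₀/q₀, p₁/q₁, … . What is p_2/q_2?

Using pₖ = aₖpₖ₋₁ + pₖ₋₂, qₖ = aₖqₖ₋₁ + qₖ₋₂ (with p₋₁=1, p₋₂=0, q₋₁=0, q₋₂=1):
  k=0: a=5, p=5, q=1
  k=1: a=5, p=26, q=5
  k=2: a=1, p=31, q=6

31/6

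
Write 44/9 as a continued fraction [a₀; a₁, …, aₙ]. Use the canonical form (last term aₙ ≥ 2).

44 = 4×9 + 8
9 = 1×8 + 1
8 = 8×1 + 0  (stop)
So 44/9 = [4; 1, 8].

[4; 1, 8]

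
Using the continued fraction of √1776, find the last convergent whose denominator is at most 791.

24822/589

√1776 = [42; 7, 84, …] (period length 2).
Convergents:
  p_0/q_0 = 42/1
  p_1/q_1 = 295/7
  p_2/q_2 = 24822/589
  p_3/q_3 = 174049/4130
q_2 = 589 ≤ 791 < 4130 = q_3, so the answer is 24822/589.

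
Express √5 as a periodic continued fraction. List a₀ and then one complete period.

a₀ = ⌊√5⌋ = 2.
With m₀=0, d₀=1 and mₖ₊₁ = dₖaₖ − mₖ, dₖ₊₁ = (n − mₖ₊₁²)/dₖ, aₖ₊₁ = ⌊(a₀+mₖ₊₁)/dₖ₊₁⌋:
  k=1: m=2, d=1, a=4
d=1 and a=2a₀=4 at k=1, so the next step gives (m, d) = (2, 1) again — its k=1 value — and the period has length 1.

[2; 4]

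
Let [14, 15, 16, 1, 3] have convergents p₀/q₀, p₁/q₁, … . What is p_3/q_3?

3601/256

Using pₖ = aₖpₖ₋₁ + pₖ₋₂, qₖ = aₖqₖ₋₁ + qₖ₋₂ (with p₋₁=1, p₋₂=0, q₋₁=0, q₋₂=1):
  k=0: a=14, p=14, q=1
  k=1: a=15, p=211, q=15
  k=2: a=16, p=3390, q=241
  k=3: a=1, p=3601, q=256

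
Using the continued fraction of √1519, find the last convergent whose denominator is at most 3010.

117001/3002

√1519 = [38; 1, 37, 1, 76, …] (period length 4).
Convergents:
  p_0/q_0 = 38/1
  p_1/q_1 = 39/1
  p_2/q_2 = 1481/38
  p_3/q_3 = 1520/39
  p_4/q_4 = 117001/3002
  p_5/q_5 = 118521/3041
q_4 = 3002 ≤ 3010 < 3041 = q_5, so the answer is 117001/3002.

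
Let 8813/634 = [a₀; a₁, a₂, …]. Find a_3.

8813 = 13·634 + 571   →  a_0 = 13
634 = 1·571 + 63   →  a_1 = 1
571 = 9·63 + 4   →  a_2 = 9
63 = 15·4 + 3   →  a_3 = 15

15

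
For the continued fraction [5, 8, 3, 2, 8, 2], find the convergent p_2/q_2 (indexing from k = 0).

Using pₖ = aₖpₖ₋₁ + pₖ₋₂, qₖ = aₖqₖ₋₁ + qₖ₋₂ (with p₋₁=1, p₋₂=0, q₋₁=0, q₋₂=1):
  k=0: a=5, p=5, q=1
  k=1: a=8, p=41, q=8
  k=2: a=3, p=128, q=25

128/25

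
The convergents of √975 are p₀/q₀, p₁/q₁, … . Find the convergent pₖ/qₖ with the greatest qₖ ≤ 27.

281/9

√975 = [31; 4, 2, 4, 62, …] (period length 4).
Convergents:
  p_0/q_0 = 31/1
  p_1/q_1 = 125/4
  p_2/q_2 = 281/9
  p_3/q_3 = 1249/40
q_2 = 9 ≤ 27 < 40 = q_3, so the answer is 281/9.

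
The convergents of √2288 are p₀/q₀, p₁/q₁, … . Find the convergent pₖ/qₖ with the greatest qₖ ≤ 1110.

√2288 = [47; 1, 4, 1, 94, …] (period length 4).
Convergents:
  p_0/q_0 = 47/1
  p_1/q_1 = 48/1
  p_2/q_2 = 239/5
  p_3/q_3 = 287/6
  p_4/q_4 = 27217/569
  p_5/q_5 = 27504/575
  p_6/q_6 = 137233/2869
q_5 = 575 ≤ 1110 < 2869 = q_6, so the answer is 27504/575.

27504/575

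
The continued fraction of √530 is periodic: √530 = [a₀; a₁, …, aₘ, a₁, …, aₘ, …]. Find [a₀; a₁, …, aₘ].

a₀ = ⌊√530⌋ = 23.
With m₀=0, d₀=1 and mₖ₊₁ = dₖaₖ − mₖ, dₖ₊₁ = (n − mₖ₊₁²)/dₖ, aₖ₊₁ = ⌊(a₀+mₖ₊₁)/dₖ₊₁⌋:
  k=1: m=23, d=1, a=46
d=1 and a=2a₀=46 at k=1, so the next step gives (m, d) = (23, 1) again — its k=1 value — and the period has length 1.

[23; 46]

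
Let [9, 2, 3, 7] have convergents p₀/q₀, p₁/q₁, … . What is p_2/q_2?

Using pₖ = aₖpₖ₋₁ + pₖ₋₂, qₖ = aₖqₖ₋₁ + qₖ₋₂ (with p₋₁=1, p₋₂=0, q₋₁=0, q₋₂=1):
  k=0: a=9, p=9, q=1
  k=1: a=2, p=19, q=2
  k=2: a=3, p=66, q=7

66/7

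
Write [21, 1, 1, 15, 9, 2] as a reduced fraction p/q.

Using pₖ = aₖpₖ₋₁ + pₖ₋₂ and qₖ = aₖqₖ₋₁ + qₖ₋₂:
  k=0: a=21, p=21, q=1
  k=1: a=1, p=22, q=1
  k=2: a=1, p=43, q=2
  k=3: a=15, p=667, q=31
  k=4: a=9, p=6046, q=281
  k=5: a=2, p=12759, q=593

12759/593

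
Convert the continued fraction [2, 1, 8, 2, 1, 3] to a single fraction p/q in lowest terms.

Using pₖ = aₖpₖ₋₁ + pₖ₋₂ and qₖ = aₖqₖ₋₁ + qₖ₋₂:
  k=0: a=2, p=2, q=1
  k=1: a=1, p=3, q=1
  k=2: a=8, p=26, q=9
  k=3: a=2, p=55, q=19
  k=4: a=1, p=81, q=28
  k=5: a=3, p=298, q=103

298/103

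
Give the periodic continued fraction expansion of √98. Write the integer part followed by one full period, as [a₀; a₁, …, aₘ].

[9; 1, 8, 1, 18]

a₀ = ⌊√98⌋ = 9.
With m₀=0, d₀=1 and mₖ₊₁ = dₖaₖ − mₖ, dₖ₊₁ = (n − mₖ₊₁²)/dₖ, aₖ₊₁ = ⌊(a₀+mₖ₊₁)/dₖ₊₁⌋:
  k=1: m=9, d=17, a=1
  k=2: m=8, d=2, a=8
  k=3: m=8, d=17, a=1
  k=4: m=9, d=1, a=18
d=1 and a=2a₀=18 at k=4, so the next step gives (m, d) = (9, 17) again — its k=1 value — and the period has length 4.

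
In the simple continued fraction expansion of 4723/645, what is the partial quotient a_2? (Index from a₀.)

4723 = 7·645 + 208   →  a_0 = 7
645 = 3·208 + 21   →  a_1 = 3
208 = 9·21 + 19   →  a_2 = 9

9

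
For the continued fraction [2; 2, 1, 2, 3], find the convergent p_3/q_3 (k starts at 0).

Using pₖ = aₖpₖ₋₁ + pₖ₋₂, qₖ = aₖqₖ₋₁ + qₖ₋₂ (with p₋₁=1, p₋₂=0, q₋₁=0, q₋₂=1):
  k=0: a=2, p=2, q=1
  k=1: a=2, p=5, q=2
  k=2: a=1, p=7, q=3
  k=3: a=2, p=19, q=8

19/8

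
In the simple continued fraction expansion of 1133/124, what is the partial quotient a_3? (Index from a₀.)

1133 = 9·124 + 17   →  a_0 = 9
124 = 7·17 + 5   →  a_1 = 7
17 = 3·5 + 2   →  a_2 = 3
5 = 2·2 + 1   →  a_3 = 2

2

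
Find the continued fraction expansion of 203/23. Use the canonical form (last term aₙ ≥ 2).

[8; 1, 4, 1, 3]

203 = 8*23 + 19
23 = 1*19 + 4
19 = 4*4 + 3
4 = 1*3 + 1
3 = 3*1 + 0  (stop)
So 203/23 = [8; 1, 4, 1, 3].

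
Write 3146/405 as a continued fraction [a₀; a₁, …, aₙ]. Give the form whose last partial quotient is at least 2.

[7; 1, 3, 3, 4, 7]

3146 = 7×405 + 311
405 = 1×311 + 94
311 = 3×94 + 29
94 = 3×29 + 7
29 = 4×7 + 1
7 = 7×1 + 0  (stop)
So 3146/405 = [7; 1, 3, 3, 4, 7].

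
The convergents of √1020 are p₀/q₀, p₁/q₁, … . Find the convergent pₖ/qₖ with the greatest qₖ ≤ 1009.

√1020 = [31; 1, 14, 1, 62, …] (period length 4).
Convergents:
  p_0/q_0 = 31/1
  p_1/q_1 = 32/1
  p_2/q_2 = 479/15
  p_3/q_3 = 511/16
  p_4/q_4 = 32161/1007
  p_5/q_5 = 32672/1023
q_4 = 1007 ≤ 1009 < 1023 = q_5, so the answer is 32161/1007.

32161/1007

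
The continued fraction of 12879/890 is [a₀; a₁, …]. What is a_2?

8

12879 = 14·890 + 419   →  a_0 = 14
890 = 2·419 + 52   →  a_1 = 2
419 = 8·52 + 3   →  a_2 = 8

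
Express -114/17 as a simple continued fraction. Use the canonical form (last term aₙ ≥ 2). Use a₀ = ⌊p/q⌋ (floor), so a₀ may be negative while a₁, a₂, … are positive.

[-7; 3, 2, 2]

-114 = -7*17 + 5
17 = 3*5 + 2
5 = 2*2 + 1
2 = 2*1 + 0  (stop)
So -114/17 = [-7; 3, 2, 2].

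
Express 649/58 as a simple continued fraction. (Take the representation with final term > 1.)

[11; 5, 3, 1, 2]

649 = 11·58 + 11
58 = 5·11 + 3
11 = 3·3 + 2
3 = 1·2 + 1
2 = 2·1 + 0  (stop)
So 649/58 = [11; 5, 3, 1, 2].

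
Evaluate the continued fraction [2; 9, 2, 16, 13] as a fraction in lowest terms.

8607/4088

Fold from the inside: start with 13/1.
  16 + 1/13 = 209/13
  2 + 13/209 = 431/209
  9 + 209/431 = 4088/431
  2 + 431/4088 = 8607/4088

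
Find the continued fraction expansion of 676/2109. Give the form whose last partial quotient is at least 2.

676 = 0·2109 + 676
2109 = 3·676 + 81
676 = 8·81 + 28
81 = 2·28 + 25
28 = 1·25 + 3
25 = 8·3 + 1
3 = 3·1 + 0  (stop)
So 676/2109 = [0; 3, 8, 2, 1, 8, 3].

[0; 3, 8, 2, 1, 8, 3]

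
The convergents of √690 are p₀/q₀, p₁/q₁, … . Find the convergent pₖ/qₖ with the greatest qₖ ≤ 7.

√690 = [26; 3, 1, 2, 1, 3, 52, …] (period length 6).
Convergents:
  p_0/q_0 = 26/1
  p_1/q_1 = 79/3
  p_2/q_2 = 105/4
  p_3/q_3 = 289/11
q_2 = 4 ≤ 7 < 11 = q_3, so the answer is 105/4.

105/4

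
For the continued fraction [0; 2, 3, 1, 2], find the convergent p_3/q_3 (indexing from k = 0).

Using pₖ = aₖpₖ₋₁ + pₖ₋₂, qₖ = aₖqₖ₋₁ + qₖ₋₂ (with p₋₁=1, p₋₂=0, q₋₁=0, q₋₂=1):
  k=0: a=0, p=0, q=1
  k=1: a=2, p=1, q=2
  k=2: a=3, p=3, q=7
  k=3: a=1, p=4, q=9

4/9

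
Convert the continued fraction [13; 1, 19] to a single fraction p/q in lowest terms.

Fold from the inside: start with 19/1.
  1 + 1/19 = 20/19
  13 + 19/20 = 279/20

279/20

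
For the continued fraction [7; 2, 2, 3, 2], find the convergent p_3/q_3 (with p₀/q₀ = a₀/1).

Using pₖ = aₖpₖ₋₁ + pₖ₋₂, qₖ = aₖqₖ₋₁ + qₖ₋₂ (with p₋₁=1, p₋₂=0, q₋₁=0, q₋₂=1):
  k=0: a=7, p=7, q=1
  k=1: a=2, p=15, q=2
  k=2: a=2, p=37, q=5
  k=3: a=3, p=126, q=17

126/17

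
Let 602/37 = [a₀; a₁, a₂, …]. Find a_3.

602 = 16·37 + 10   →  a_0 = 16
37 = 3·10 + 7   →  a_1 = 3
10 = 1·7 + 3   →  a_2 = 1
7 = 2·3 + 1   →  a_3 = 2

2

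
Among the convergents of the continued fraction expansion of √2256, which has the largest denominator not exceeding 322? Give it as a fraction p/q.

√2256 = [47; 2, 94, …] (period length 2).
Convergents:
  p_0/q_0 = 47/1
  p_1/q_1 = 95/2
  p_2/q_2 = 8977/189
  p_3/q_3 = 18049/380
q_2 = 189 ≤ 322 < 380 = q_3, so the answer is 8977/189.

8977/189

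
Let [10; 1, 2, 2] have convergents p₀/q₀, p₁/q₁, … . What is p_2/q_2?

Using pₖ = aₖpₖ₋₁ + pₖ₋₂, qₖ = aₖqₖ₋₁ + qₖ₋₂ (with p₋₁=1, p₋₂=0, q₋₁=0, q₋₂=1):
  k=0: a=10, p=10, q=1
  k=1: a=1, p=11, q=1
  k=2: a=2, p=32, q=3

32/3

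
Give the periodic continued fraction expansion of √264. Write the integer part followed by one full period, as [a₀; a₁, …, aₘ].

a₀ = ⌊√264⌋ = 16.
With m₀=0, d₀=1 and mₖ₊₁ = dₖaₖ − mₖ, dₖ₊₁ = (n − mₖ₊₁²)/dₖ, aₖ₊₁ = ⌊(a₀+mₖ₊₁)/dₖ₊₁⌋:
  k=1: m=16, d=8, a=4
  k=2: m=16, d=1, a=32
d=1 and a=2a₀=32 at k=2, so the next step gives (m, d) = (16, 8) again — its k=1 value — and the period has length 2.

[16; 4, 32]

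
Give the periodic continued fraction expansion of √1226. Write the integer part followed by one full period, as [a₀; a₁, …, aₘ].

a₀ = ⌊√1226⌋ = 35.
With m₀=0, d₀=1 and mₖ₊₁ = dₖaₖ − mₖ, dₖ₊₁ = (n − mₖ₊₁²)/dₖ, aₖ₊₁ = ⌊(a₀+mₖ₊₁)/dₖ₊₁⌋:
  k=1: m=35, d=1, a=70
d=1 and a=2a₀=70 at k=1, so the next step gives (m, d) = (35, 1) again — its k=1 value — and the period has length 1.

[35; 70]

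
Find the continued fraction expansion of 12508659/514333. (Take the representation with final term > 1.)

[24; 3, 8, 10, 9, 17, 13]

12508659 = 24*514333 + 164667
514333 = 3*164667 + 20332
164667 = 8*20332 + 2011
20332 = 10*2011 + 222
2011 = 9*222 + 13
222 = 17*13 + 1
13 = 13*1 + 0  (stop)
So 12508659/514333 = [24; 3, 8, 10, 9, 17, 13].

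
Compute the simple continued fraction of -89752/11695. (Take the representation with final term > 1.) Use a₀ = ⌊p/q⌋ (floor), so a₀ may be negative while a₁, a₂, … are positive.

-89752 = -8×11695 + 3808
11695 = 3×3808 + 271
3808 = 14×271 + 14
271 = 19×14 + 5
14 = 2×5 + 4
5 = 1×4 + 1
4 = 4×1 + 0  (stop)
So -89752/11695 = [-8; 3, 14, 19, 2, 1, 4].

[-8; 3, 14, 19, 2, 1, 4]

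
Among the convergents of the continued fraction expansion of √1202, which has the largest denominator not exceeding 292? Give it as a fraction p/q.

√1202 = [34; 1, 2, 34, 2, 1, 68, …] (period length 6).
Convergents:
  p_0/q_0 = 34/1
  p_1/q_1 = 35/1
  p_2/q_2 = 104/3
  p_3/q_3 = 3571/103
  p_4/q_4 = 7246/209
  p_5/q_5 = 10817/312
q_4 = 209 ≤ 292 < 312 = q_5, so the answer is 7246/209.

7246/209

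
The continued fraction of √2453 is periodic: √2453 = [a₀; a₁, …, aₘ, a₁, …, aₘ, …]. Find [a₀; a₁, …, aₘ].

a₀ = ⌊√2453⌋ = 49.
With m₀=0, d₀=1 and mₖ₊₁ = dₖaₖ − mₖ, dₖ₊₁ = (n − mₖ₊₁²)/dₖ, aₖ₊₁ = ⌊(a₀+mₖ₊₁)/dₖ₊₁⌋:
  k=1: m=49, d=52, a=1
  k=2: m=3, d=47, a=1
  k=3: m=44, d=11, a=8
  k=4: m=44, d=47, a=1
  k=5: m=3, d=52, a=1
  k=6: m=49, d=1, a=98
d=1 and a=2a₀=98 at k=6, so the next step gives (m, d) = (49, 52) again — its k=1 value — and the period has length 6.

[49; 1, 1, 8, 1, 1, 98]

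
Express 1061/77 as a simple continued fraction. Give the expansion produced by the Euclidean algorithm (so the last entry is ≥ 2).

1061 = 13*77 + 60
77 = 1*60 + 17
60 = 3*17 + 9
17 = 1*9 + 8
9 = 1*8 + 1
8 = 8*1 + 0  (stop)
So 1061/77 = [13; 1, 3, 1, 1, 8].

[13; 1, 3, 1, 1, 8]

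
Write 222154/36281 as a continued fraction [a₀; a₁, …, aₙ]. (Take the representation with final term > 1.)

222154 = 6×36281 + 4468
36281 = 8×4468 + 537
4468 = 8×537 + 172
537 = 3×172 + 21
172 = 8×21 + 4
21 = 5×4 + 1
4 = 4×1 + 0  (stop)
So 222154/36281 = [6; 8, 8, 3, 8, 5, 4].

[6; 8, 8, 3, 8, 5, 4]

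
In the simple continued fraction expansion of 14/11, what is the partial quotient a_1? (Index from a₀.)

3

14 = 1·11 + 3   →  a_0 = 1
11 = 3·3 + 2   →  a_1 = 3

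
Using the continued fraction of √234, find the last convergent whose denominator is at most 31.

√234 = [15; 3, 2, 1, 2, 1, 2, 3, 30, …] (period length 8).
Convergents:
  p_0/q_0 = 15/1
  p_1/q_1 = 46/3
  p_2/q_2 = 107/7
  p_3/q_3 = 153/10
  p_4/q_4 = 413/27
  p_5/q_5 = 566/37
q_4 = 27 ≤ 31 < 37 = q_5, so the answer is 413/27.

413/27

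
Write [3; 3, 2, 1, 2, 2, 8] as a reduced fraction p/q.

Fold from the inside: start with 8/1.
  2 + 1/8 = 17/8
  2 + 8/17 = 42/17
  1 + 17/42 = 59/42
  2 + 42/59 = 160/59
  3 + 59/160 = 539/160
  3 + 160/539 = 1777/539

1777/539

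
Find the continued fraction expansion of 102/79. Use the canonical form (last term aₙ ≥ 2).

102 = 1*79 + 23
79 = 3*23 + 10
23 = 2*10 + 3
10 = 3*3 + 1
3 = 3*1 + 0  (stop)
So 102/79 = [1; 3, 2, 3, 3].

[1; 3, 2, 3, 3]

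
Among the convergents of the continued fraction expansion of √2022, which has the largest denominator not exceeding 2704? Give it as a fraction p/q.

√2022 = [44; 1, 28, 1, 88, …] (period length 4).
Convergents:
  p_0/q_0 = 44/1
  p_1/q_1 = 45/1
  p_2/q_2 = 1304/29
  p_3/q_3 = 1349/30
  p_4/q_4 = 120016/2669
  p_5/q_5 = 121365/2699
  p_6/q_6 = 3518236/78241
q_5 = 2699 ≤ 2704 < 78241 = q_6, so the answer is 121365/2699.

121365/2699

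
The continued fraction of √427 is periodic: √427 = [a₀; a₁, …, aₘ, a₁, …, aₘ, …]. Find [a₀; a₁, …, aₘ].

[20; 1, 1, 1, 40]

a₀ = ⌊√427⌋ = 20.
With m₀=0, d₀=1 and mₖ₊₁ = dₖaₖ − mₖ, dₖ₊₁ = (n − mₖ₊₁²)/dₖ, aₖ₊₁ = ⌊(a₀+mₖ₊₁)/dₖ₊₁⌋:
  k=1: m=20, d=27, a=1
  k=2: m=7, d=14, a=1
  k=3: m=7, d=27, a=1
  k=4: m=20, d=1, a=40
d=1 and a=2a₀=40 at k=4, so the next step gives (m, d) = (20, 27) again — its k=1 value — and the period has length 4.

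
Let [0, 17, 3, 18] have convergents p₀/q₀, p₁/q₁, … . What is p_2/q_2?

Using pₖ = aₖpₖ₋₁ + pₖ₋₂, qₖ = aₖqₖ₋₁ + qₖ₋₂ (with p₋₁=1, p₋₂=0, q₋₁=0, q₋₂=1):
  k=0: a=0, p=0, q=1
  k=1: a=17, p=1, q=17
  k=2: a=3, p=3, q=52

3/52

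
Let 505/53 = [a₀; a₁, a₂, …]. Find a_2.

505 = 9·53 + 28   →  a_0 = 9
53 = 1·28 + 25   →  a_1 = 1
28 = 1·25 + 3   →  a_2 = 1

1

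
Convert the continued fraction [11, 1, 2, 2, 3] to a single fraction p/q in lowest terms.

281/24

Using pₖ = aₖpₖ₋₁ + pₖ₋₂ and qₖ = aₖqₖ₋₁ + qₖ₋₂:
  k=0: a=11, p=11, q=1
  k=1: a=1, p=12, q=1
  k=2: a=2, p=35, q=3
  k=3: a=2, p=82, q=7
  k=4: a=3, p=281, q=24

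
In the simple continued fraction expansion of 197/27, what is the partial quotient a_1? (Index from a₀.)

197 = 7·27 + 8   →  a_0 = 7
27 = 3·8 + 3   →  a_1 = 3

3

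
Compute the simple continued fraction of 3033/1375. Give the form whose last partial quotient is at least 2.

[2; 4, 1, 6, 13, 3]

3033 = 2×1375 + 283
1375 = 4×283 + 243
283 = 1×243 + 40
243 = 6×40 + 3
40 = 13×3 + 1
3 = 3×1 + 0  (stop)
So 3033/1375 = [2; 4, 1, 6, 13, 3].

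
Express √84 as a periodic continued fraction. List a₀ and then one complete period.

a₀ = ⌊√84⌋ = 9.
With m₀=0, d₀=1 and mₖ₊₁ = dₖaₖ − mₖ, dₖ₊₁ = (n − mₖ₊₁²)/dₖ, aₖ₊₁ = ⌊(a₀+mₖ₊₁)/dₖ₊₁⌋:
  k=1: m=9, d=3, a=6
  k=2: m=9, d=1, a=18
d=1 and a=2a₀=18 at k=2, so the next step gives (m, d) = (9, 3) again — its k=1 value — and the period has length 2.

[9; 6, 18]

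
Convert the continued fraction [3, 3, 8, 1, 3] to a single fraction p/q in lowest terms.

362/109

Using pₖ = aₖpₖ₋₁ + pₖ₋₂ and qₖ = aₖqₖ₋₁ + qₖ₋₂:
  k=0: a=3, p=3, q=1
  k=1: a=3, p=10, q=3
  k=2: a=8, p=83, q=25
  k=3: a=1, p=93, q=28
  k=4: a=3, p=362, q=109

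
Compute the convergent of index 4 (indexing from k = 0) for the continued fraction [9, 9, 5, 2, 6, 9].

Using pₖ = aₖpₖ₋₁ + pₖ₋₂, qₖ = aₖqₖ₋₁ + qₖ₋₂ (with p₋₁=1, p₋₂=0, q₋₁=0, q₋₂=1):
  k=0: a=9, p=9, q=1
  k=1: a=9, p=82, q=9
  k=2: a=5, p=419, q=46
  k=3: a=2, p=920, q=101
  k=4: a=6, p=5939, q=652

5939/652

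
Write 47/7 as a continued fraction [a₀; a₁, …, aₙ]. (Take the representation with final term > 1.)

[6; 1, 2, 2]

47 = 6·7 + 5
7 = 1·5 + 2
5 = 2·2 + 1
2 = 2·1 + 0  (stop)
So 47/7 = [6; 1, 2, 2].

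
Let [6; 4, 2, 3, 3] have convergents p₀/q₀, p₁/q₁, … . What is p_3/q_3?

Using pₖ = aₖpₖ₋₁ + pₖ₋₂, qₖ = aₖqₖ₋₁ + qₖ₋₂ (with p₋₁=1, p₋₂=0, q₋₁=0, q₋₂=1):
  k=0: a=6, p=6, q=1
  k=1: a=4, p=25, q=4
  k=2: a=2, p=56, q=9
  k=3: a=3, p=193, q=31

193/31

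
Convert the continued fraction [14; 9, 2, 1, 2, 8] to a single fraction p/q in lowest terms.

8859/628

Fold from the inside: start with 8/1.
  2 + 1/8 = 17/8
  1 + 8/17 = 25/17
  2 + 17/25 = 67/25
  9 + 25/67 = 628/67
  14 + 67/628 = 8859/628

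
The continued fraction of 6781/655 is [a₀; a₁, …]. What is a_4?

12

6781 = 10·655 + 231   →  a_0 = 10
655 = 2·231 + 193   →  a_1 = 2
231 = 1·193 + 38   →  a_2 = 1
193 = 5·38 + 3   →  a_3 = 5
38 = 12·3 + 2   →  a_4 = 12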